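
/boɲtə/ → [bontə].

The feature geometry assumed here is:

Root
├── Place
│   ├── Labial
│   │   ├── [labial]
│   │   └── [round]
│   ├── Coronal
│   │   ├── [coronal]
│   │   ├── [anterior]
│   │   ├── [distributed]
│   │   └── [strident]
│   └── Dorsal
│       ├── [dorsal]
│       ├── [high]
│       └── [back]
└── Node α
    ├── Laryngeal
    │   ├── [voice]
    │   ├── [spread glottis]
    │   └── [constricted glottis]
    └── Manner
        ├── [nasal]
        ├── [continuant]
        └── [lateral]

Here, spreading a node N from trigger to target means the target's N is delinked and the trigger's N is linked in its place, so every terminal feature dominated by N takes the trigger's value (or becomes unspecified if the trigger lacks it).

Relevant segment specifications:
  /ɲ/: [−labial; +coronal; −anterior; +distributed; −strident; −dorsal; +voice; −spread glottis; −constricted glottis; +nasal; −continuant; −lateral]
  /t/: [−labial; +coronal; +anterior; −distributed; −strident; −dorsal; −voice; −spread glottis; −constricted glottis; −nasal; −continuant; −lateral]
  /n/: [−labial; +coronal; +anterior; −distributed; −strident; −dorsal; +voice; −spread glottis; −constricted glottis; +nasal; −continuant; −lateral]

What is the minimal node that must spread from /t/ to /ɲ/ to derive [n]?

/ɲ/ and [n] differ in [anterior], [distributed]; every other specified feature is identical.
The smallest constituent containing every changed terminal is Coronal — each of its daughters lacks at least one of the affected features.
Spreading Coronal from /t/ overwrites each of those terminals with /t/'s values, yielding exactly [n].
[voice], [nasal] stay as in /ɲ/ although /t/ differs there, so no node dominating them spread; among the remaining candidates Coronal is the lowest that derives the output.

Coronal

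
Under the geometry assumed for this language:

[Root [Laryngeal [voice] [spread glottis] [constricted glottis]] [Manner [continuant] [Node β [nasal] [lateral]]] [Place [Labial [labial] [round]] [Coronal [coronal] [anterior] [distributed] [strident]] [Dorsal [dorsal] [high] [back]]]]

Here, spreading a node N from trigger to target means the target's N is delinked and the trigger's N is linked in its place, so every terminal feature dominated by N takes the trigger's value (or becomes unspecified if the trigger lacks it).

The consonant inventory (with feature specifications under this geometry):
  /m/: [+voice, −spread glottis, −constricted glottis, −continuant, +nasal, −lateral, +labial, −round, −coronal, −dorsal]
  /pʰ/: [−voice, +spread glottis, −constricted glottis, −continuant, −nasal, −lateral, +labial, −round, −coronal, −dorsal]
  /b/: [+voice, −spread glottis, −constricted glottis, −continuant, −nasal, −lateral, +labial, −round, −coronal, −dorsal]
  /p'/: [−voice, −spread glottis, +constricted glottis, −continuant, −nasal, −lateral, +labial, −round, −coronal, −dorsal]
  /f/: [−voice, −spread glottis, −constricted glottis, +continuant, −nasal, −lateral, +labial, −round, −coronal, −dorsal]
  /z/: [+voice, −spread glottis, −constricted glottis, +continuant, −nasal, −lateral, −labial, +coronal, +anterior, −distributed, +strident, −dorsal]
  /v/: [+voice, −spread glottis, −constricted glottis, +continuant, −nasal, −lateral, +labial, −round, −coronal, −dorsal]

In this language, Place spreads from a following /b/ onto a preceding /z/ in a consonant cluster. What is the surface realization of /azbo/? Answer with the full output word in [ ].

[avbo]

Place immediately or transitively dominates [labial], [round], [coronal], [anterior], [distributed], [strident], [dorsal], [high], [back].
Spreading Place from /b/ onto /z/ replaces those values with /b/'s: [+labial], [−round], [−coronal], [−dorsal]. Features outside Place ([voice], [spread glottis], [constricted glottis], …) stay as in /z/.
This feature bundle is that of [v], so /azbo/ surfaces as [avbo].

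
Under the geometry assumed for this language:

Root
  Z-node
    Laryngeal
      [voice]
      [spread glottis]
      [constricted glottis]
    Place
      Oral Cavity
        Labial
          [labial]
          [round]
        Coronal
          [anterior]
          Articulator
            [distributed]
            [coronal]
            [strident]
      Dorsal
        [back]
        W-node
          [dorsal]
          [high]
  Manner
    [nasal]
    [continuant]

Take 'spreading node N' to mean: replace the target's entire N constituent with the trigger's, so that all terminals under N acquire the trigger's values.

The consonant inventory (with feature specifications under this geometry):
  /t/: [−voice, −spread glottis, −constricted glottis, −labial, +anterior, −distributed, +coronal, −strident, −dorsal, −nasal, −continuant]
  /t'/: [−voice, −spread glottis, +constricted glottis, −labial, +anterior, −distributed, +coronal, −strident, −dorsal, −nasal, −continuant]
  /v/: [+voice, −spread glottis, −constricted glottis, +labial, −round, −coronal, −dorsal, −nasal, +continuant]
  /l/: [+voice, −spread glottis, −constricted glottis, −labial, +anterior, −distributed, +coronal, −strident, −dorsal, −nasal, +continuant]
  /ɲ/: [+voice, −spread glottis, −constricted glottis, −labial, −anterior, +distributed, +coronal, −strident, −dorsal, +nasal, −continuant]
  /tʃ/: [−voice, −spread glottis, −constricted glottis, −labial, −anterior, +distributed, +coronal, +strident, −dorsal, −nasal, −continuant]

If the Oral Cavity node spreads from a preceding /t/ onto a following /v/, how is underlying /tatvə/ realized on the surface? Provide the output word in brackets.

[tatlə]

Terminals under Oral Cavity in this geometry: [labial], [round], [anterior], [distributed], [coronal], [strident].
Spreading Oral Cavity from /t/ onto /v/ replaces those values with /t/'s: [−labial], [+anterior], [−distributed], [+coronal], [−strident]. Features outside Oral Cavity ([voice], [spread glottis], [constricted glottis], …) stay as in /v/.
This feature bundle is that of [l], so /tatvə/ surfaces as [tatlə].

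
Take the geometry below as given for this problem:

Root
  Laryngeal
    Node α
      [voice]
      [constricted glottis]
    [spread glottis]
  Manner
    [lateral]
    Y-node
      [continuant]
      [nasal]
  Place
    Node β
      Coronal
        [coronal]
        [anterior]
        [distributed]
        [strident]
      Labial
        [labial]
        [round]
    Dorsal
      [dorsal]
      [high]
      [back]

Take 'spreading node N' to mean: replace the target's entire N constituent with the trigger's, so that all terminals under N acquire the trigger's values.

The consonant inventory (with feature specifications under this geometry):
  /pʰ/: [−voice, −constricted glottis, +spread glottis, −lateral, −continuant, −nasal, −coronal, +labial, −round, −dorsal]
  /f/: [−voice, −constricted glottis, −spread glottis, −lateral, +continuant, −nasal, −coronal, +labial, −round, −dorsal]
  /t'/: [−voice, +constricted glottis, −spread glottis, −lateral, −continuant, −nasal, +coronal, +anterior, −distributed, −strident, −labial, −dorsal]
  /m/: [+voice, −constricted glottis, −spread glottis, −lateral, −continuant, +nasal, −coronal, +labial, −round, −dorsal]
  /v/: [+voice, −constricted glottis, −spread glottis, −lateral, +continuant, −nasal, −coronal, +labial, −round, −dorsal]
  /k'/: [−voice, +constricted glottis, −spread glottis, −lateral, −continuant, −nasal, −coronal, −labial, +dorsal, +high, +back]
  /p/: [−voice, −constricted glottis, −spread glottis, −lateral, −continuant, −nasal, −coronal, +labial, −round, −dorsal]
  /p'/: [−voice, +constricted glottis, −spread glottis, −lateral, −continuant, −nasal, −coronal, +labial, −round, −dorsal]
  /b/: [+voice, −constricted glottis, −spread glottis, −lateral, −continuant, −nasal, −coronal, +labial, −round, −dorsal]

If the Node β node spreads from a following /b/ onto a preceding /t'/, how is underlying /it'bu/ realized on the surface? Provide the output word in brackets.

The Node β node dominates the terminals [coronal], [anterior], [distributed], [strident], [labial], [round].
After delinking /t'/'s Node β and linking /b/'s, the affected terminals become [−coronal], [+labial], [−round]; [voice], [constricted glottis], [spread glottis], … (outside Node β) are retained from /t'/.
Among the inventory, only /p'/ has exactly this specification, giving the surface form [ip'bu].

[ip'bu]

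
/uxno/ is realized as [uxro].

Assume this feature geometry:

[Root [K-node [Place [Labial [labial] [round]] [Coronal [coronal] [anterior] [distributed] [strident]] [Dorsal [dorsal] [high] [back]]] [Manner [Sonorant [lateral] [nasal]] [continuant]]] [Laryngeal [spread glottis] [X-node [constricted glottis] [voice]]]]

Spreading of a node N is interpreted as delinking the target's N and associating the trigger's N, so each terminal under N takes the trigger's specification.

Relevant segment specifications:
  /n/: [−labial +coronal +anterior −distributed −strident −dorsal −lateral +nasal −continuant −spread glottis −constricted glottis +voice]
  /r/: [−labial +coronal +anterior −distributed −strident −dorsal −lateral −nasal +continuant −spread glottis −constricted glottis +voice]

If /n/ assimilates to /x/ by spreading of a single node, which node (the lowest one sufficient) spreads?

Manner

Comparing /n/ with its surface form [r], the features that change are [nasal], [continuant].
These terminals are all dominated by Manner, and no proper subconstituent of Manner covers them all; Manner is their lowest common ancestor.
Spreading Manner from /x/ overwrites each of those terminals with /x/'s values, yielding exactly [r].
Had K-node or a higher node spread, [coronal], [dorsal] would have taken /x/'s values; they stay as in /n/, confirming the spreading constituent is exactly Manner.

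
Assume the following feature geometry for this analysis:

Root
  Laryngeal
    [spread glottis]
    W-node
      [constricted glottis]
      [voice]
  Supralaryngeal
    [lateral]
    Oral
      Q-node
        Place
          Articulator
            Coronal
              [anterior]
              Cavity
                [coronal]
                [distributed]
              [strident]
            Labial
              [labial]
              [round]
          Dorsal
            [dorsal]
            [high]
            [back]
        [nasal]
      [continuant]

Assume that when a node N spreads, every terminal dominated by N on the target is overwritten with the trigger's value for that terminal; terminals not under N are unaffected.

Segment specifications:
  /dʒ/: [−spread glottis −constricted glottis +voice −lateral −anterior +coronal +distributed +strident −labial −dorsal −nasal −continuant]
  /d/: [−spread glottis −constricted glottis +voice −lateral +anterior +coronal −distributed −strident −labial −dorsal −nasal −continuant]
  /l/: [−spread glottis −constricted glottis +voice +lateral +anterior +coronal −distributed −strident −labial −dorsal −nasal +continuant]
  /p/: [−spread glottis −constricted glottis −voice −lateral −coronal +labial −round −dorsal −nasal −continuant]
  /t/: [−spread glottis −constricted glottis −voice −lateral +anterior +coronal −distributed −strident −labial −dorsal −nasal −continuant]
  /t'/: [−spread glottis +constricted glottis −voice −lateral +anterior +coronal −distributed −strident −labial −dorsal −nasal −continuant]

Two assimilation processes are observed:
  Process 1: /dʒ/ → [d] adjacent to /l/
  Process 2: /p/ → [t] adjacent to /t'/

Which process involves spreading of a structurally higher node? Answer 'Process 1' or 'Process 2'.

Process 1: the features that change are [anterior], [distributed], [strident]; the minimal node is Coronal (depth 6).
In Process 2, [labial], [round], [coronal], [anterior], [distributed], [strident] change, so the minimal spreading node is Articulator at depth 5.
Articulator is closer to Root than Coronal, so Process 2 spreads the higher node.

Process 2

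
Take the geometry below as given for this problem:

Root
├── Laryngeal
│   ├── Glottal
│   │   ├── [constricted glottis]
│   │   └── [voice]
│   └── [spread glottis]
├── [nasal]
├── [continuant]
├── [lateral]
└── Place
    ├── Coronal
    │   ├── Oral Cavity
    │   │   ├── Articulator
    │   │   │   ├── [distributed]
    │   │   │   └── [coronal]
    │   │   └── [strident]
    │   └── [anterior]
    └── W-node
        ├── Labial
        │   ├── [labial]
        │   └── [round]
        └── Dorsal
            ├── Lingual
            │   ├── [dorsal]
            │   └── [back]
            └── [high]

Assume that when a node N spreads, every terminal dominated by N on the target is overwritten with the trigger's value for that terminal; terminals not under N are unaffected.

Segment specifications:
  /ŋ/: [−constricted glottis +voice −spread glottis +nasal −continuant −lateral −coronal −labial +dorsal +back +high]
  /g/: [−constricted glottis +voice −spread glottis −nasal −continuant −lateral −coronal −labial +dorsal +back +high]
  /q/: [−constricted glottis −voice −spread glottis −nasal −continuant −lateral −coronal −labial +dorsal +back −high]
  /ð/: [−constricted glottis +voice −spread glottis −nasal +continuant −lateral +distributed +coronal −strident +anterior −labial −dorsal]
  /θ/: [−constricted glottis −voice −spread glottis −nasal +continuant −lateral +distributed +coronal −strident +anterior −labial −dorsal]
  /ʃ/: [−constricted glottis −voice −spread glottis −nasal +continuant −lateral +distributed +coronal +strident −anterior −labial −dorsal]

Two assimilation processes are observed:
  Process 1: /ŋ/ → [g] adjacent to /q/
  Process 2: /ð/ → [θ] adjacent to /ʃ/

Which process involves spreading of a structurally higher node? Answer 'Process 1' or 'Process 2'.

Process 1

Process 1: the feature that changes is [nasal]; the minimal node is [nasal] (depth 1).
Process 2 alters [voice]; the lowest dominating node is [voice] (depth 3 from Root).
[nasal] (depth 1) sits above [voice] (depth 3), making Process 1 the one with the higher spreading node.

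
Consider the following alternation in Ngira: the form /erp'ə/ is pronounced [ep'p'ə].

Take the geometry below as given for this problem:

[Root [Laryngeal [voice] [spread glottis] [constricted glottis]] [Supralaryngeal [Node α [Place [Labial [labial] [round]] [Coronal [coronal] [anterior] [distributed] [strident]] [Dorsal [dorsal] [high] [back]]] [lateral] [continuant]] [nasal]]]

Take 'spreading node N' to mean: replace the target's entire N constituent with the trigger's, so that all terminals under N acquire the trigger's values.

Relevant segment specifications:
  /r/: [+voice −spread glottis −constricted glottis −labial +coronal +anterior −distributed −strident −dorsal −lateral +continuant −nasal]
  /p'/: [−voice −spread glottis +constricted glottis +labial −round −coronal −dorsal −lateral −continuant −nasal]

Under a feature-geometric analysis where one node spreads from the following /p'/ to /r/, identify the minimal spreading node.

Root

Comparing /r/ with its surface form [p'], the features that change are [voice], [constricted glottis], [continuant], [labial], [round], [coronal], [anterior], [distributed], [strident].
The smallest constituent containing every changed terminal is Root — each of its daughters lacks at least one of the affected features.
If Root spreads, every terminal under it takes /p'/'s value, producing [p'] as observed.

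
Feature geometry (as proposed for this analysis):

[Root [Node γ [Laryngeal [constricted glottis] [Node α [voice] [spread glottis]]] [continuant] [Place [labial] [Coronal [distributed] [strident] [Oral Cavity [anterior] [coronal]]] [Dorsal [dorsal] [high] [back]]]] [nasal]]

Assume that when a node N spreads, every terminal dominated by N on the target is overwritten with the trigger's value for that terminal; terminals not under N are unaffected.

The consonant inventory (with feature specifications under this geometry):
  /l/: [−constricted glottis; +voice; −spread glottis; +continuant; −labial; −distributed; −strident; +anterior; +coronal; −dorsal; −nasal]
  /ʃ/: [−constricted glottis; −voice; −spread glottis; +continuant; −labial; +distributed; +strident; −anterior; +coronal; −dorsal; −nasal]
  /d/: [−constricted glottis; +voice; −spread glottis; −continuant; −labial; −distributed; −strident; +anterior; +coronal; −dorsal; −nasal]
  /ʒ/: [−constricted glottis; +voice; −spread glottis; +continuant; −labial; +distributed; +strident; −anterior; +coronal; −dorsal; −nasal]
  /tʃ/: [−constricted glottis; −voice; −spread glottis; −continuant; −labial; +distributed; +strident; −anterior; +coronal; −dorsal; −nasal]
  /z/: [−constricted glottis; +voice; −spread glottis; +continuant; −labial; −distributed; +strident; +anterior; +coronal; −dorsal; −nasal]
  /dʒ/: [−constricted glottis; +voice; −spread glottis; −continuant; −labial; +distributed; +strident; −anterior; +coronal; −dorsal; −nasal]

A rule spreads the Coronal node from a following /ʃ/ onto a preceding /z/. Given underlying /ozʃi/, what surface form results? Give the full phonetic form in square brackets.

Coronal immediately or transitively dominates [distributed], [strident], [anterior], [coronal].
After delinking /z/'s Coronal and linking /ʃ/'s, the affected terminals become [+distributed], [+strident], [−anterior], [+coronal]; [constricted glottis], [voice], [spread glottis], … (outside Coronal) are retained from /z/.
This feature bundle is that of [ʒ], so /ozʃi/ surfaces as [oʒʃi].

[oʒʃi]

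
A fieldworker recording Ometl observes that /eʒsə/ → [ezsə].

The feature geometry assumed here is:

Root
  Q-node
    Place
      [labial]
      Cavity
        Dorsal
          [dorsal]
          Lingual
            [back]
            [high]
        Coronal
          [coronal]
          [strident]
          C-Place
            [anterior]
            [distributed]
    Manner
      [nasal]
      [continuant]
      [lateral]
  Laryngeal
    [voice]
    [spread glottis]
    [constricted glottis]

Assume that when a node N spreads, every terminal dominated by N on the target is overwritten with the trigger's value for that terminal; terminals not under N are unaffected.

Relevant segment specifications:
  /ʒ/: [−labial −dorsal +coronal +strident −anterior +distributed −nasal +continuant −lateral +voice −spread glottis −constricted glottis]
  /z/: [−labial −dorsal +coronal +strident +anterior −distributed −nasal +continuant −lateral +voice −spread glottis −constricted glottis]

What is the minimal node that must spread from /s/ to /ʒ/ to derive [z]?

Feature comparison: [anterior], [distributed] differ between /ʒ/ and [z]; the remaining terminals match.
In this geometry the lowest node dominating all of them is C-Place: every daughter of C-Place dominates only a proper subset, so no lower node suffices.
Spreading C-Place from /s/ overwrites each of those terminals with /s/'s values, yielding exactly [z].
[voice], a feature on which the two segments disagree outside C-Place, is unchanged — nothing dominating it spread, and C-Place is the minimal sufficient constituent.

C-Place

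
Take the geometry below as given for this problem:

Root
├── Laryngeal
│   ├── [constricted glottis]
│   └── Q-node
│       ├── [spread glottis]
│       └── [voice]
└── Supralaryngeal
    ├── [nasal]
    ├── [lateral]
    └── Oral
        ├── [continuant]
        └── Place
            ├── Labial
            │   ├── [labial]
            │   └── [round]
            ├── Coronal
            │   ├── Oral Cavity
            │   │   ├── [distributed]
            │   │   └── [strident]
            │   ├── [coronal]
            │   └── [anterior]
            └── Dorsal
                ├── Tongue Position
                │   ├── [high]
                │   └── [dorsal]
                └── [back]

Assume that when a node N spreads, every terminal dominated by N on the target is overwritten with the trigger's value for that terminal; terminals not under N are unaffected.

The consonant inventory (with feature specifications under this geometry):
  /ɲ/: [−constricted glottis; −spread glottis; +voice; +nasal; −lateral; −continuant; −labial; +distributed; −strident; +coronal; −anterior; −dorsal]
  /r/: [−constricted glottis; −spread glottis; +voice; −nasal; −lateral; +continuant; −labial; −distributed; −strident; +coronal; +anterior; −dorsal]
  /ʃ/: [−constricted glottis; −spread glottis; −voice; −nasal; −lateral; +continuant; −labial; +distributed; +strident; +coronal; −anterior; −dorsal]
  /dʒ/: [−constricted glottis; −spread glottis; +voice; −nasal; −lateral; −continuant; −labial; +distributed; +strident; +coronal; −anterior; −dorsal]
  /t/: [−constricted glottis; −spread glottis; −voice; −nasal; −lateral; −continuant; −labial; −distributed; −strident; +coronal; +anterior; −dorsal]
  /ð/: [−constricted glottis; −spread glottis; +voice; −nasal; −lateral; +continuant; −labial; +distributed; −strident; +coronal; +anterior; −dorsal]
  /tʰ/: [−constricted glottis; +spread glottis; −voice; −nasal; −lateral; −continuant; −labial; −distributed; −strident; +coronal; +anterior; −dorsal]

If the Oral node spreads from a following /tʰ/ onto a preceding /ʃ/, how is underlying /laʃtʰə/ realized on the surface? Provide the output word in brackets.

The Oral node dominates the terminals [continuant], [labial], [round], [distributed], [strident], [coronal], [anterior], [high], [dorsal], [back].
Spreading Oral from /tʰ/ onto /ʃ/ replaces those values with /tʰ/'s: [−continuant], [−labial], [−distributed], [−strident], [+coronal], [+anterior], [−dorsal]. Features outside Oral ([constricted glottis], [spread glottis], [voice], …) stay as in /ʃ/.
Among the inventory, only /t/ has exactly this specification, giving the surface form [lattʰə].

[lattʰə]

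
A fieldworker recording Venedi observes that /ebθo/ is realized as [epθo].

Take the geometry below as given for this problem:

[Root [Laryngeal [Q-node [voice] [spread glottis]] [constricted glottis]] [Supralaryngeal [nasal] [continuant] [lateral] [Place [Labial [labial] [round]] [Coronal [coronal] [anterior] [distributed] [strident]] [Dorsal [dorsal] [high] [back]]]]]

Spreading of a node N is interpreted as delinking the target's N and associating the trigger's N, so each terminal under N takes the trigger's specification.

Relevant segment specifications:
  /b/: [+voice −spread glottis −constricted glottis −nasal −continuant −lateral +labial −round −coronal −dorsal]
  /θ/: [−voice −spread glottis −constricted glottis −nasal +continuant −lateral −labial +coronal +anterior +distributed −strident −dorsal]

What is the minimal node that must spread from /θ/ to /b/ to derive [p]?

[voice]

Feature comparison: [voice] differs between /b/ and [p]; the remaining terminals match.
With a single altered terminal, the smallest constituent that could spread is that terminal — [voice].
[labial], [coronal] stay as in /b/ although /θ/ differs there, so no node dominating them spread; among the remaining candidates [voice] is the lowest that derives the output.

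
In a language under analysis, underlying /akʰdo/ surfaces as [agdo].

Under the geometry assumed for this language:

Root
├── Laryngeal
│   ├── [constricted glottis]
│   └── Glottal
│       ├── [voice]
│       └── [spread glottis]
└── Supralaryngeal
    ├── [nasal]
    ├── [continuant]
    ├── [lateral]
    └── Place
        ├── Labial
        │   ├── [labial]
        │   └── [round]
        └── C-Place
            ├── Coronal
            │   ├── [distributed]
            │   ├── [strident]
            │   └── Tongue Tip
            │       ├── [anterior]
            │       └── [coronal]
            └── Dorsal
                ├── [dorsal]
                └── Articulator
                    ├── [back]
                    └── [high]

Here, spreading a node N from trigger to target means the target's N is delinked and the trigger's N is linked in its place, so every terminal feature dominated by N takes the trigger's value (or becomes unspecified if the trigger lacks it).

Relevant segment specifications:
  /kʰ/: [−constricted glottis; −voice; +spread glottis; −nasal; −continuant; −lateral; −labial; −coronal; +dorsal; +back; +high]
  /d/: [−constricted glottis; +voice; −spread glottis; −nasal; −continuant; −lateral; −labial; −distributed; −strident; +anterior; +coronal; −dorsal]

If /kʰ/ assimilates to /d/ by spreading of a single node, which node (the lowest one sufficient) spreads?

Glottal

Feature comparison: [voice], [spread glottis] differ between /kʰ/ and [g]; the remaining terminals match.
Tracing each changed feature up the tree, the paths first meet at Glottal; any lower node misses at least one of them.
If Glottal spreads, every terminal under it takes /d/'s value, producing [g] as observed.
Features on which the two segments disagree outside Glottal, such as [coronal], [dorsal], are unchanged — nothing dominating them spread, and Glottal is the minimal sufficient constituent.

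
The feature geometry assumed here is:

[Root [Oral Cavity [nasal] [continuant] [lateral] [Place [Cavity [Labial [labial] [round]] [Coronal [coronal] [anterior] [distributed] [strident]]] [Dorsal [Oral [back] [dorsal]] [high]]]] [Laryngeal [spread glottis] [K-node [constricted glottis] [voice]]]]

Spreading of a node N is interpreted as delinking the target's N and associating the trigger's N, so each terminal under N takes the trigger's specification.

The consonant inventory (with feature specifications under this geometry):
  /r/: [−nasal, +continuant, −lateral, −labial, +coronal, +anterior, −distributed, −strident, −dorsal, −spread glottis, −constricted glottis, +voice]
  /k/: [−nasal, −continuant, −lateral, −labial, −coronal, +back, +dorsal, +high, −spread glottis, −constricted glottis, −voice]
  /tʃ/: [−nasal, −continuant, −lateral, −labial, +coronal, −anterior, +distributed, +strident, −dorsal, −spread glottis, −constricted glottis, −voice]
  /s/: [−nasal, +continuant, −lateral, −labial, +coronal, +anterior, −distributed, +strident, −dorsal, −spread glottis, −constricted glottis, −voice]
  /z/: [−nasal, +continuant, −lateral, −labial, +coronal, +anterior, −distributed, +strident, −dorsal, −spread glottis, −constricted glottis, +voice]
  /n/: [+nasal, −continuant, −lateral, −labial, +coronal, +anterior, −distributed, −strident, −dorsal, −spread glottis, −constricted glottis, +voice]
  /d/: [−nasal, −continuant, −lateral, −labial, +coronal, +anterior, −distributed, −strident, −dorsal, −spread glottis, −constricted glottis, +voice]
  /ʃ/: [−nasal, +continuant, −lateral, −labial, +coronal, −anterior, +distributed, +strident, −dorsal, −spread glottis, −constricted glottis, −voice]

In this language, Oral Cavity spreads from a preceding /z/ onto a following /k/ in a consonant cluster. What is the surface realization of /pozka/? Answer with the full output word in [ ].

The Oral Cavity node dominates the terminals [nasal], [continuant], [lateral], [labial], [round], [coronal], [anterior], [distributed], [strident], [back], [dorsal], [high].
After delinking /k/'s Oral Cavity and linking /z/'s, the affected terminals become [−nasal], [+continuant], [−lateral], [−labial], [+coronal], [+anterior], [−distributed], [+strident], [−dorsal]; [spread glottis], [constricted glottis], [voice] (outside Oral Cavity) are retained from /k/.
Among the inventory, only /s/ has exactly this specification, giving the surface form [pozsa].

[pozsa]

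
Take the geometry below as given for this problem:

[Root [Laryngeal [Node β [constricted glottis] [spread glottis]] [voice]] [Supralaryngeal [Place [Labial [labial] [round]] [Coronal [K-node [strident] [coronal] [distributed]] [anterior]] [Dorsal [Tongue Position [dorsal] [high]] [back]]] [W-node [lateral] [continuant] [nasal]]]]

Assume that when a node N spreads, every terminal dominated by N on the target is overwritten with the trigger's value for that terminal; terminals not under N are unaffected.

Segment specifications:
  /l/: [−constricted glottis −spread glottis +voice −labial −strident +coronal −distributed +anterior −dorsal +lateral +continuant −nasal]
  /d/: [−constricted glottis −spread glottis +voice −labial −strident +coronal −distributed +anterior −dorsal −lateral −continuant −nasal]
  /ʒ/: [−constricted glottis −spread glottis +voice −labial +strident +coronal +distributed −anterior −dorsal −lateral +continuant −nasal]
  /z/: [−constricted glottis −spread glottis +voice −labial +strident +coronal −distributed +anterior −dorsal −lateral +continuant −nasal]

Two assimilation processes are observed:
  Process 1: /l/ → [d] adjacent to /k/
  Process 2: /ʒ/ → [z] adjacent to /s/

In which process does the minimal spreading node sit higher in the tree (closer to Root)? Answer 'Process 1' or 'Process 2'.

Process 1

Process 1 alters [continuant], [lateral]; the lowest common ancestor is W-node (depth 2 from Root).
Process 2: the features that change are [anterior], [distributed]; the minimal node is Coronal (depth 3).
W-node (depth 2) sits above Coronal (depth 3), making Process 1 the one with the higher spreading node.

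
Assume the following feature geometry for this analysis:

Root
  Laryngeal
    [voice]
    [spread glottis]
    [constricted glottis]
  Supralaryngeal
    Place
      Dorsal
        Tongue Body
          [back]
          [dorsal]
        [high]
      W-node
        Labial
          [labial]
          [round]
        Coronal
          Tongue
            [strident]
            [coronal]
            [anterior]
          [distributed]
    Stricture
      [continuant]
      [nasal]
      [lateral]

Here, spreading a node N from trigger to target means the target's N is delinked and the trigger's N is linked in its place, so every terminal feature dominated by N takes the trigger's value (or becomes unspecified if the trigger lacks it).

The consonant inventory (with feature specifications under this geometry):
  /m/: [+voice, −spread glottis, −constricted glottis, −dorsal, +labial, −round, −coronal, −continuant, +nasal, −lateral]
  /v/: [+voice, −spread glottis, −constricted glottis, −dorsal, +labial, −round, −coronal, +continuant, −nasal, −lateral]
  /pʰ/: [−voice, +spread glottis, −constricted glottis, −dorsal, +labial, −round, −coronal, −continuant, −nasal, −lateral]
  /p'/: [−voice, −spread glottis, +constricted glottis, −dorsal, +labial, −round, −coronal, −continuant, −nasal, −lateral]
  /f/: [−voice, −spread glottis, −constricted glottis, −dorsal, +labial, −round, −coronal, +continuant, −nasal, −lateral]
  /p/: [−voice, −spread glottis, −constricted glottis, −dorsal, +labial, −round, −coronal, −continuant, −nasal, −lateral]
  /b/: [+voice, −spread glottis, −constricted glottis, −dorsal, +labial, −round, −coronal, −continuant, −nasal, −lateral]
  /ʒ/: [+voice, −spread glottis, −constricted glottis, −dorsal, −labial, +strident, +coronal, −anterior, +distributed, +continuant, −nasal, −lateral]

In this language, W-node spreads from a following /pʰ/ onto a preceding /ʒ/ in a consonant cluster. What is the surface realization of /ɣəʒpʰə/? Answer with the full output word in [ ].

The W-node node dominates the terminals [labial], [round], [strident], [coronal], [anterior], [distributed].
After delinking /ʒ/'s W-node and linking /pʰ/'s, the affected terminals become [+labial], [−round], [−coronal]; [voice], [spread glottis], [constricted glottis], … (outside W-node) are retained from /ʒ/.
The resulting bundle matches /v/ in the inventory; substituting it for /ʒ/ gives [ɣəvpʰə].

[ɣəvpʰə]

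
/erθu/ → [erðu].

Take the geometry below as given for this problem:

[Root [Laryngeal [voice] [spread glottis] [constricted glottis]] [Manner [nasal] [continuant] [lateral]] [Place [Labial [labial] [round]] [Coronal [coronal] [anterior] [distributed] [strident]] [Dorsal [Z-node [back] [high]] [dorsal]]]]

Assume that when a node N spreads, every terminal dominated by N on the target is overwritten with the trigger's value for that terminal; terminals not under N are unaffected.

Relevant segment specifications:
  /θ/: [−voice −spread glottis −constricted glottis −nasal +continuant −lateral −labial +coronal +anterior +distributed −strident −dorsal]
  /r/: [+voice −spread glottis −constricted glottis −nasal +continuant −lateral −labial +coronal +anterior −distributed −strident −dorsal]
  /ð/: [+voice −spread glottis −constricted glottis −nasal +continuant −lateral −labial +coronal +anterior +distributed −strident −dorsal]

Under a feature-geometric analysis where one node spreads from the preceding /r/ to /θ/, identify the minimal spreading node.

[voice]

Feature comparison: [voice] differs between /θ/ and [ð]; the remaining terminals match.
With a single altered terminal, the smallest constituent that could spread is that terminal — [voice].
[distributed] stays as in /θ/ although /r/ differs there, so no node dominating it spread; among the remaining candidates [voice] is the lowest that derives the output.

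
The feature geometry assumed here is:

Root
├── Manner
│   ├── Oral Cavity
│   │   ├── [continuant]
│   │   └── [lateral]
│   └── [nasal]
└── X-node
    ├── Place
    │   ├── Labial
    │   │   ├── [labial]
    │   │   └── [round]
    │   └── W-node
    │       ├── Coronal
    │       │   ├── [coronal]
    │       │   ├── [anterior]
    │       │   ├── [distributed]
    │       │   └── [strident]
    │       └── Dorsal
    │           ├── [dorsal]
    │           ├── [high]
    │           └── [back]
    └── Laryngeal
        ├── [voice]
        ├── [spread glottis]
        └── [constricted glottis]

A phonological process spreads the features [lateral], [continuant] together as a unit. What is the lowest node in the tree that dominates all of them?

[lateral]: Root ▹ Manner ▹ Oral Cavity ▹ [lateral].
[continuant] lies under Oral Cavity (below Manner).
The listed terminals split across distinct daughters of Oral Cavity, so Oral Cavity itself is the smallest node containing them all.

Oral Cavity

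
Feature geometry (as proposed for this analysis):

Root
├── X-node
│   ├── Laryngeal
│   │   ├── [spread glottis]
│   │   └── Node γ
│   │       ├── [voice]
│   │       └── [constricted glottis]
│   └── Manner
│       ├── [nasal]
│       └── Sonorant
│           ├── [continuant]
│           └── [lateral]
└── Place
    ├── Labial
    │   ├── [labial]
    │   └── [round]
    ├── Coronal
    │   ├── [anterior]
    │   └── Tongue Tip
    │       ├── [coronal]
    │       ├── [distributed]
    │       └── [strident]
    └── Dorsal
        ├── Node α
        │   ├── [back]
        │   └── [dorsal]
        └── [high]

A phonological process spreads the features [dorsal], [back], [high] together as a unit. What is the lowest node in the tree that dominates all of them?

[dorsal]: Root → Place → Dorsal → Node α → [dorsal].
[back] lies under Node α (below Place).
[high]: Root → Place → Dorsal → [high].
The lowest node appearing on every path is Dorsal; each proper daughter of Dorsal fails to dominate at least one of the listed features.

Dorsal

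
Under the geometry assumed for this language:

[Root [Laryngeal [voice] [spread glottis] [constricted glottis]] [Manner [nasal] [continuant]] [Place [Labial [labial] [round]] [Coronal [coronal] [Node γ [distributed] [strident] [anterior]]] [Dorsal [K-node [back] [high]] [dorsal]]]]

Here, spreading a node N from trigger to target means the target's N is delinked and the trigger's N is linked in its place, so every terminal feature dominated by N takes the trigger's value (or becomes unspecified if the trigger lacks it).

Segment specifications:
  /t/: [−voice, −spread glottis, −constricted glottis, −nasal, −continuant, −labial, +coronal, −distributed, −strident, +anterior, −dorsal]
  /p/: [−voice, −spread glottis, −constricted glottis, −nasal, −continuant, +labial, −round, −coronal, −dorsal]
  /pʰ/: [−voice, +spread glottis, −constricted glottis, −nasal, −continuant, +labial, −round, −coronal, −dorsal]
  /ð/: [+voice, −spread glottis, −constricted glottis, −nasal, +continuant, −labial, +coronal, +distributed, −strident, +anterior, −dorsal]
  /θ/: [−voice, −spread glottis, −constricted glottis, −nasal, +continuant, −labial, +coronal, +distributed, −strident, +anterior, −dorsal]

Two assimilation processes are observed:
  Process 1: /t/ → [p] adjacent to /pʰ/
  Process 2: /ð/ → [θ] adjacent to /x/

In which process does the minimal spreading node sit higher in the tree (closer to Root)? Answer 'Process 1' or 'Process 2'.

Process 1 alters [labial], [round], [coronal], [anterior], [distributed], [strident]; the lowest common ancestor is Place (depth 1 from Root).
In Process 2, [voice] changes, so the minimal spreading node is [voice] at depth 2.
Place (depth 1) sits above [voice] (depth 2), making Process 1 the one with the higher spreading node.

Process 1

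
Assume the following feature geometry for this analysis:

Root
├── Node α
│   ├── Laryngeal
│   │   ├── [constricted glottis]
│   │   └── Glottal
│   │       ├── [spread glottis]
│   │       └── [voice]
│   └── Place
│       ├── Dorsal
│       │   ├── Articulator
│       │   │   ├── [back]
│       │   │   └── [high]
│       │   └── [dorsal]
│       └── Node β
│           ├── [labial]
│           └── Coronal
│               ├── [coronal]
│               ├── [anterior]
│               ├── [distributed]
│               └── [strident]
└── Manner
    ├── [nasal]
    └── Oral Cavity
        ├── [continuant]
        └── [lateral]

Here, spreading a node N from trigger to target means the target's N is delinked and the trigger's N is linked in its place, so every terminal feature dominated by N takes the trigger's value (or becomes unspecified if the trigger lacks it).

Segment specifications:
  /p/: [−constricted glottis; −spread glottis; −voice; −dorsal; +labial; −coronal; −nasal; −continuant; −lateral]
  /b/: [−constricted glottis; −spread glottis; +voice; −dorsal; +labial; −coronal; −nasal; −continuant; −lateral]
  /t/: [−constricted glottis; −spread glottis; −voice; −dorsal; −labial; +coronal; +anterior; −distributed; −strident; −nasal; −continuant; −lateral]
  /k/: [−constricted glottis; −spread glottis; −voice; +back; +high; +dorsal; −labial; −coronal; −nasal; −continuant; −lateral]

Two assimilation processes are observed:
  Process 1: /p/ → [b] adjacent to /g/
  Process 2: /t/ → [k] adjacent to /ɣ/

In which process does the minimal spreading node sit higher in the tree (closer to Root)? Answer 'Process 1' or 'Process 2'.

Process 2

Process 1: the feature that changes is [voice]; the minimal node is [voice] (depth 4).
Process 2: the features that change are [coronal], [anterior], [distributed], [strident], [dorsal], [high], [back]; the minimal node is Place (depth 2).
Place (depth 2) sits above [voice] (depth 4), making Process 2 the one with the higher spreading node.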